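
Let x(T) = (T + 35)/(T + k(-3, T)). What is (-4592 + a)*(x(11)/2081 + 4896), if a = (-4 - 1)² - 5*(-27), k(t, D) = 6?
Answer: -767648274016/35377 ≈ -2.1699e+7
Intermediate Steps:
x(T) = (35 + T)/(6 + T) (x(T) = (T + 35)/(T + 6) = (35 + T)/(6 + T))
a = 160 (a = (-5)² + 135 = 25 + 135 = 160)
(-4592 + a)*(x(11)/2081 + 4896) = (-4592 + 160)*(((35 + 11)/(6 + 11))/2081 + 4896) = -4432*((46/17)*(1/2081) + 4896) = -4432*(46/35377 + 4896) = -4432*173205838/35377 = -767648274016/35377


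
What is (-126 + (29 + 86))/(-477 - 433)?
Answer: 11/910 ≈ 0.012088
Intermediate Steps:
(-126 + (29 + 86))/(-477 - 433) = (-126 + 115)/(-910) = -11*(-1/910) = 11/910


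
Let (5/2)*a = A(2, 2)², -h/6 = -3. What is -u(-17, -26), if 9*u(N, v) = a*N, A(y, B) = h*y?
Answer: 4896/5 ≈ 979.20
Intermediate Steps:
h = 18 (h = -6*(-3) = 18)
A(y, B) = 18*y
a = 2592/5 (a = 2*(18*2)²/5 = (⅖)*36² = (⅖)*1296 = 2592/5 ≈ 518.40)
u(N, v) = 288*N/5 (u(N, v) = (2592*N/5)/9 = 288*N/5)
-u(-17, -26) = -288*(-17)/5 = -1*(-4896/5) = 4896/5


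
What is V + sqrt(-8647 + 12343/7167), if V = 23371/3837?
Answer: 23371/3837 + I*sqrt(444072379902)/7167 ≈ 6.091 + 92.98*I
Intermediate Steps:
V = 23371/3837 (V = 23371*(1/3837) = 23371/3837 ≈ 6.0910)
V + sqrt(-8647 + 12343/7167) = 23371/3837 + sqrt(-8647 + 12343/7167) = 23371/3837 + sqrt(-61960706/7167) = 23371/3837 + I*sqrt(444072379902)/7167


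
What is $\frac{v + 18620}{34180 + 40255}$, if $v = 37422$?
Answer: $\frac{56042}{74435} \approx 0.7529$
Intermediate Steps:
$\frac{v + 18620}{34180 + 40255} = \frac{37422 + 18620}{34180 + 40255} = \frac{56042}{74435}$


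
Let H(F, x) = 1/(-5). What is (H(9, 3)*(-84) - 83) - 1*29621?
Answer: -148436/5 ≈ -29687.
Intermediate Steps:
H(F, x) = -⅕
(H(9, 3)*(-84) - 83) - 1*29621 = (-⅕*(-84) - 83) - 1*29621 = (84/5 - 83) - 29621 = -331/5 - 29621 = -148436/5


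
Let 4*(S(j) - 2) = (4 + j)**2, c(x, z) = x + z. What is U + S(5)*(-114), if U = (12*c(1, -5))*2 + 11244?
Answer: 17223/2 ≈ 8611.5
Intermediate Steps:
S(j) = 2 + (4 + j)**2/4
U = 11148 (U = (12*(1 - 5))*2 + 11244 = (12*(-4))*2 + 11244 = -48*2 + 11244 = -96 + 11244 = 11148)
U + S(5)*(-114) = 11148 + (2 + (4 + 5)**2/4)*(-114) = 11148 + (2 + (1/4)*9**2)*(-114) = 11148 + (2 + (1/4)*81)*(-114) = 11148 + (2 + 81/4)*(-114) = 11148 + (89/4)*(-114) = 11148 - 5073/2 = 17223/2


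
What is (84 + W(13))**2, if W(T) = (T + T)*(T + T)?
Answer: 577600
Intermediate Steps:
W(T) = 4*T**2 (W(T) = (2*T)*(2*T) = 4*T**2)
(84 + W(13))**2 = (84 + 4*13**2)**2 = (84 + 4*169)**2 = (84 + 676)**2 = 760**2 = 577600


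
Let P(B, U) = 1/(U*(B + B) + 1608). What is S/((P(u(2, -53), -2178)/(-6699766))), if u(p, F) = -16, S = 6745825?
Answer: -3222616293852442800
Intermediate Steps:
P(B, U) = 1/(1608 + 2*B*U) (P(B, U) = 1/(U*(2*B) + 1608) = 1/(2*B*U + 1608) = 1/(1608 + 2*B*U))
S/((P(u(2, -53), -2178)/(-6699766))) = 6745825/(((1/(2*(804 - 16*(-2178))))/(-6699766))) = 6745825/(((1/(2*(804 + 34848)))*(-1/6699766))) = 6745825/((((1/2)/35652)*(-1/6699766))) = 6745825/((((1/2)*(1/35652))*(-1/6699766))) = 6745825/(((1/71304)*(-1/6699766))) = 6745825/(-1/477720114864) = 6745825*(-477720114864) = -3222616293852442800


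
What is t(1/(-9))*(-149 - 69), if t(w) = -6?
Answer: 1308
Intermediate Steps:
t(1/(-9))*(-149 - 69) = -6*(-149 - 69) = -6*(-218) = 1308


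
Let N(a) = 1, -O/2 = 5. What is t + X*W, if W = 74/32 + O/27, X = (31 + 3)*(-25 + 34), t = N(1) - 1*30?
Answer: 13567/24 ≈ 565.29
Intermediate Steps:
O = -10 (O = -2*5 = -10)
t = -29 (t = 1 - 1*30 = 1 - 30 = -29)
X = 306 (X = 34*9 = 306)
W = 839/432 (W = 74/32 - 10/27 = 74*(1/32) - 10*1/27 = 37/16 - 10/27 = 839/432 ≈ 1.9421)
t + X*W = -29 + 306*(839/432) = -29 + 14263/24 = 13567/24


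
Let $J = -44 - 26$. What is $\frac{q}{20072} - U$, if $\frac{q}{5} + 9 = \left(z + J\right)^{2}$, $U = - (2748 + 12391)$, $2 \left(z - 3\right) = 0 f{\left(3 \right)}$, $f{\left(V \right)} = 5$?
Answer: $\frac{37986551}{2509} \approx 15140.0$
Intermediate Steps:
$J = -70$ ($J = -44 - 26 = -70$)
$z = 3$ ($z = 3 + \frac{0 \cdot 5}{2} = 3 + \frac{1}{2} \cdot 0 = 3 + 0 = 3$)
$U = -15139$ ($U = \left(-1\right) 15139 = -15139$)
$q = 22400$ ($q = -45 + 5 \left(3 - 70\right)^{2} = -45 + 5 \left(-67\right)^{2} = -45 + 5 \cdot 4489 = -45 + 22445 = 22400$)
$\frac{q}{20072} - U = \frac{22400}{20072} - -15139 = 22400 \cdot \frac{1}{20072} + 15139 = \frac{2800}{2509} + 15139 = \frac{37986551}{2509}$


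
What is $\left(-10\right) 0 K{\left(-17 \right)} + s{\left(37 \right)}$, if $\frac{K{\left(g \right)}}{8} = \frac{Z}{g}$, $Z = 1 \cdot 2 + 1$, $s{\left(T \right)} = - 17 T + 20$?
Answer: $-609$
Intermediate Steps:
$s{\left(T \right)} = 20 - 17 T$
$Z = 3$ ($Z = 2 + 1 = 3$)
$K{\left(g \right)} = \frac{24}{g}$ ($K{\left(g \right)} = 8 \frac{3}{g} = \frac{24}{g}$)
$\left(-10\right) 0 K{\left(-17 \right)} + s{\left(37 \right)} = \left(-10\right) 0 \frac{24}{-17} + \left(20 - 629\right) = 0 \cdot 24 \left(- \frac{1}{17}\right) + \left(20 - 629\right) = 0 \left(- \frac{24}{17}\right) - 609 = 0 - 609 = -609$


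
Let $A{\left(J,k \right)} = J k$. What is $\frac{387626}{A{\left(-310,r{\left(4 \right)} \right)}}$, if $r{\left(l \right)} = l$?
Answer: $- \frac{193813}{620} \approx -312.6$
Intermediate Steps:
$\frac{387626}{A{\left(-310,r{\left(4 \right)} \right)}} = \frac{387626}{\left(-310\right) 4} = \frac{387626}{-1240} = 387626 \left(- \frac{1}{1240}\right) = - \frac{193813}{620}$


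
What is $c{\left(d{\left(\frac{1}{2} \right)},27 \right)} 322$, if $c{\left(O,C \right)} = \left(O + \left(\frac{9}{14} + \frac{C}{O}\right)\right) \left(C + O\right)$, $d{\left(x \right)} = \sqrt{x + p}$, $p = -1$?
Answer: $14122 - \frac{460575 i \sqrt{2}}{2} \approx 14122.0 - 3.2568 \cdot 10^{5} i$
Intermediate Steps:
$d{\left(x \right)} = \sqrt{-1 + x}$ ($d{\left(x \right)} = \sqrt{x - 1} = \sqrt{-1 + x}$)
$c{\left(O,C \right)} = \left(C + O\right) \left(\frac{9}{14} + O + \frac{C}{O}\right)$ ($c{\left(O,C \right)} = \left(O + \left(9 \cdot \frac{1}{14} + \frac{C}{O}\right)\right) \left(C + O\right) = \left(O + \left(\frac{9}{14} + \frac{C}{O}\right)\right) \left(C + O\right) = \left(\frac{9}{14} + O + \frac{C}{O}\right) \left(C + O\right) = \left(C + O\right) \left(\frac{9}{14} + O + \frac{C}{O}\right)$)
$c{\left(d{\left(\frac{1}{2} \right)},27 \right)} 322 = \left(\left(\sqrt{-1 + \frac{1}{2}}\right)^{2} + \frac{9 \sqrt{-1 + \frac{1}{2}}}{14} + \frac{23}{14} \cdot 27 + 27 \sqrt{-1 + \frac{1}{2}} + \frac{27^{2}}{\sqrt{-1 + \frac{1}{2}}}\right) 322 = \left(\left(\sqrt{-1 + \frac{1}{2}}\right)^{2} + \frac{9 \sqrt{-1 + \frac{1}{2}}}{14} + \frac{621}{14} + 27 \sqrt{-1 + \frac{1}{2}} + \frac{729}{\sqrt{-1 + \frac{1}{2}}}\right) 322 = \left(\left(\sqrt{- \frac{1}{2}}\right)^{2} + \frac{9 \sqrt{- \frac{1}{2}}}{14} + \frac{621}{14} + 27 \sqrt{- \frac{1}{2}} + \frac{729}{\sqrt{- \frac{1}{2}}}\right) 322 = \left(\left(\frac{i \sqrt{2}}{2}\right)^{2} + \frac{9 \frac{i \sqrt{2}}{2}}{14} + \frac{621}{14} + 27 \frac{i \sqrt{2}}{2} + \frac{729}{\frac{1}{2} i \sqrt{2}}\right) 322 = \left(- \frac{1}{2} + \frac{9 i \sqrt{2}}{28} + \frac{621}{14} + \frac{27 i \sqrt{2}}{2} + 729 \left(- i \sqrt{2}\right)\right) 322 = \left(- \frac{1}{2} + \frac{9 i \sqrt{2}}{28} + \frac{621}{14} + \frac{27 i \sqrt{2}}{2} - 729 i \sqrt{2}\right) 322 = \left(\frac{307}{7} - \frac{20025 i \sqrt{2}}{28}\right) 322 = 14122 - \frac{460575 i \sqrt{2}}{2}$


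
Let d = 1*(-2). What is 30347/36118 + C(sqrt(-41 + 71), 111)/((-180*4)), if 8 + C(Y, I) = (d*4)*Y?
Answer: 691837/812655 + sqrt(30)/90 ≈ 0.91219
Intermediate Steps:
d = -2
C(Y, I) = -8 - 8*Y (C(Y, I) = -8 + (-2*4)*Y = -8 - 8*Y)
30347/36118 + C(sqrt(-41 + 71), 111)/((-180*4)) = 30347/36118 + (-8 - 8*sqrt(-41 + 71))/((-180*4)) = 30347*(1/36118) + (-8 - 8*sqrt(30))/(-720) = 30347/36118 + (-8 - 8*sqrt(30))*(-1/720) = 30347/36118 + (1/90 + sqrt(30)/90) = 691837/812655 + sqrt(30)/90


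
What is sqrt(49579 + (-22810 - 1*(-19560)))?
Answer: sqrt(46329) ≈ 215.24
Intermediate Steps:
sqrt(49579 + (-22810 - 1*(-19560))) = sqrt(49579 + (-22810 + 19560)) = sqrt(49579 - 3250) = sqrt(46329)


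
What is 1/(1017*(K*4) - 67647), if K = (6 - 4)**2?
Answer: -1/51375 ≈ -1.9465e-5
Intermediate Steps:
K = 4 (K = 2**2 = 4)
1/(1017*(K*4) - 67647) = 1/(1017*(4*4) - 67647) = 1/(1017*16 - 67647) = 1/(16272 - 67647) = 1/(-51375) = -1/51375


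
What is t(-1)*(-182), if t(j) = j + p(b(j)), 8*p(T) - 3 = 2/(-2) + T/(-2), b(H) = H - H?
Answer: 273/2 ≈ 136.50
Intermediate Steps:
b(H) = 0
p(T) = ¼ - T/16 (p(T) = 3/8 + (2/(-2) + T/(-2))/8 = 3/8 + (2*(-½) + T*(-½))/8 = 3/8 + (-1 - T/2)/8 = 3/8 + (-⅛ - T/16) = ¼ - T/16)
t(j) = ¼ + j (t(j) = j + (¼ - 1/16*0) = j + (¼ + 0) = j + ¼ = ¼ + j)
t(-1)*(-182) = (¼ - 1)*(-182) = -¾*(-182) = 273/2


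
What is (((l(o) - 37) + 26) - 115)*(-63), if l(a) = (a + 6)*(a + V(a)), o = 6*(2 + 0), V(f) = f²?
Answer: -168966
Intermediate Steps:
o = 12 (o = 6*2 = 12)
l(a) = (6 + a)*(a + a²) (l(a) = (a + 6)*(a + a²) = (6 + a)*(a + a²))
(((l(o) - 37) + 26) - 115)*(-63) = (((12*(6 + 12² + 7*12) - 37) + 26) - 115)*(-63) = (((12*(6 + 144 + 84) - 37) + 26) - 115)*(-63) = (((12*234 - 37) + 26) - 115)*(-63) = (((2808 - 37) + 26) - 115)*(-63) = ((2771 + 26) - 115)*(-63) = (2797 - 115)*(-63) = 2682*(-63) = -168966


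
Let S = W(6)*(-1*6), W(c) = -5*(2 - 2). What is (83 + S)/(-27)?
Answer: -83/27 ≈ -3.0741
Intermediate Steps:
W(c) = 0 (W(c) = -5*0 = 0)
S = 0 (S = 0*(-1*6) = 0*(-6) = 0)
(83 + S)/(-27) = (83 + 0)/(-27) = -1/27*83 = -83/27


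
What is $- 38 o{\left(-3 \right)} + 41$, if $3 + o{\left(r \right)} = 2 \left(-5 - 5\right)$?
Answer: $915$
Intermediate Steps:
$o{\left(r \right)} = -23$ ($o{\left(r \right)} = -3 + 2 \left(-5 - 5\right) = -3 + 2 \left(-10\right) = -3 - 20 = -23$)
$- 38 o{\left(-3 \right)} + 41 = \left(-38\right) \left(-23\right) + 41 = 874 + 41 = 915$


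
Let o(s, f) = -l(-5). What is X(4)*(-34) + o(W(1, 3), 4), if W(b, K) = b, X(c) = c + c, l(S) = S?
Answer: -267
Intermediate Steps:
X(c) = 2*c
o(s, f) = 5 (o(s, f) = -1*(-5) = 5)
X(4)*(-34) + o(W(1, 3), 4) = (2*4)*(-34) + 5 = 8*(-34) + 5 = -272 + 5 = -267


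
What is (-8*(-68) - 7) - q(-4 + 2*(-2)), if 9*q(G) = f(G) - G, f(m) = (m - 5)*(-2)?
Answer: 4799/9 ≈ 533.22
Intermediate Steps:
f(m) = 10 - 2*m (f(m) = (-5 + m)*(-2) = 10 - 2*m)
q(G) = 10/9 - G/3 (q(G) = ((10 - 2*G) - G)/9 = (10 - 3*G)/9 = 10/9 - G/3)
(-8*(-68) - 7) - q(-4 + 2*(-2)) = (-8*(-68) - 7) - (10/9 - (-4 + 2*(-2))/3) = (544 - 7) - (10/9 - (-4 - 4)/3) = 537 - (10/9 - ⅓*(-8)) = 537 - (10/9 + 8/3) = 537 - 1*34/9 = 537 - 34/9 = 4799/9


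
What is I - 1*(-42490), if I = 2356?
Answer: 44846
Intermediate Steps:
I - 1*(-42490) = 2356 - 1*(-42490) = 2356 + 42490 = 44846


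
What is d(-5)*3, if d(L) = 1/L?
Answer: -3/5 ≈ -0.60000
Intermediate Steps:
d(L) = 1/L
d(-5)*3 = 3/(-5) = -1/5*3 = -3/5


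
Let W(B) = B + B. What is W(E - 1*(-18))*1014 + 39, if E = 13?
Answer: 62907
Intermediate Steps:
W(B) = 2*B
W(E - 1*(-18))*1014 + 39 = (2*(13 - 1*(-18)))*1014 + 39 = (2*(13 + 18))*1014 + 39 = (2*31)*1014 + 39 = 62*1014 + 39 = 62868 + 39 = 62907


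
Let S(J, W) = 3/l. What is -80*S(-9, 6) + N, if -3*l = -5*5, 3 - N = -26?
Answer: ⅕ ≈ 0.20000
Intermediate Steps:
N = 29 (N = 3 - 1*(-26) = 3 + 26 = 29)
l = 25/3 (l = -(-5)*5/3 = -⅓*(-25) = 25/3 ≈ 8.3333)
S(J, W) = 9/25 (S(J, W) = 3/(25/3) = 3*(3/25) = 9/25)
-80*S(-9, 6) + N = -80*9/25 + 29 = -144/5 + 29 = ⅕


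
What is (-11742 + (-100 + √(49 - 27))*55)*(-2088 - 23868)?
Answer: 447533352 - 1427580*√22 ≈ 4.4084e+8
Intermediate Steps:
(-11742 + (-100 + √(49 - 27))*55)*(-2088 - 23868) = (-11742 + (-100 + √22)*55)*(-25956) = (-11742 + (-5500 + 55*√22))*(-25956) = (-17242 + 55*√22)*(-25956) = 447533352 - 1427580*√22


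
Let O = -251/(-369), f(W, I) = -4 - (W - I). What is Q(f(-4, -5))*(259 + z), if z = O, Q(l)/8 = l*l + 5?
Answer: 7665760/123 ≈ 62323.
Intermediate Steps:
f(W, I) = -4 + I - W (f(W, I) = -4 + (I - W) = -4 + I - W)
Q(l) = 40 + 8*l**2 (Q(l) = 8*(l*l + 5) = 8*(l**2 + 5) = 8*(5 + l**2) = 40 + 8*l**2)
O = 251/369 (O = -251*(-1/369) = 251/369 ≈ 0.68022)
z = 251/369 ≈ 0.68022
Q(f(-4, -5))*(259 + z) = (40 + 8*(-4 - 5 - 1*(-4))**2)*(259 + 251/369) = (40 + 8*(-4 - 5 + 4)**2)*(95822/369) = (40 + 8*(-5)**2)*(95822/369) = (40 + 8*25)*(95822/369) = (40 + 200)*(95822/369) = 240*(95822/369) = 7665760/123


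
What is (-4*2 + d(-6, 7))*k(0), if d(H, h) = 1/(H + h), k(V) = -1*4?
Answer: 28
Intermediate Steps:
k(V) = -4
(-4*2 + d(-6, 7))*k(0) = (-4*2 + 1/(-6 + 7))*(-4) = (-8 + 1/1)*(-4) = (-8 + 1)*(-4) = -7*(-4) = 28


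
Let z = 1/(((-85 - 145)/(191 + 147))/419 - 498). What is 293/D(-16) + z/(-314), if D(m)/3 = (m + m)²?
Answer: 1622287707689/17007964879872 ≈ 0.095384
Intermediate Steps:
D(m) = 12*m² (D(m) = 3*(m + m)² = 3*(2*m)² = 3*(4*m²) = 12*m²)
z = -70811/35263993 (z = 1/(-230/338*(1/419) - 498) = 1/(-230*1/338*(1/419) - 498) = 1/(-115/169*1/419 - 498) = 1/(-115/70811 - 498) = 1/(-35263993/70811) = -70811/35263993 ≈ -0.0020080)
293/D(-16) + z/(-314) = 293/((12*(-16)²)) - 70811/35263993/(-314) = 293/((12*256)) - 70811/35263993*(-1/314) = 293/3072 + 70811/11072893802 = 1622287707689/17007964879872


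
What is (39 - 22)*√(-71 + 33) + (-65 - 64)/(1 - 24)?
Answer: 129/23 + 17*I*√38 ≈ 5.6087 + 104.8*I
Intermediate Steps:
(39 - 22)*√(-71 + 33) + (-65 - 64)/(1 - 24) = 17*√(-38) - 129/(-23) = 17*(I*√38) - 129*(-1/23) = 17*I*√38 + 129/23 = 129/23 + 17*I*√38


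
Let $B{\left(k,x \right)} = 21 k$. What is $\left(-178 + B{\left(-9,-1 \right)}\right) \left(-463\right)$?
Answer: $169921$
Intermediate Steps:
$\left(-178 + B{\left(-9,-1 \right)}\right) \left(-463\right) = \left(-178 + 21 \left(-9\right)\right) \left(-463\right) = \left(-178 - 189\right) \left(-463\right) = \left(-367\right) \left(-463\right) = 169921$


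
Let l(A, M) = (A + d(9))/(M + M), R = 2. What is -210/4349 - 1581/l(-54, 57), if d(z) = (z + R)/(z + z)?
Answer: 455125038/134819 ≈ 3375.8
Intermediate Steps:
d(z) = (2 + z)/(2*z) (d(z) = (z + 2)/(z + z) = (2 + z)/((2*z)) = (2 + z)*(1/(2*z)) = (2 + z)/(2*z))
l(A, M) = (11/18 + A)/(2*M) (l(A, M) = (A + (½)*(2 + 9)/9)/(M + M) = (A + (½)*(⅑)*11)/((2*M)) = (A + 11/18)*(1/(2*M)) = (11/18 + A)*(1/(2*M)) = (11/18 + A)/(2*M))
-210/4349 - 1581/l(-54, 57) = -210/4349 - 1581*2052/(11 + 18*(-54)) = -210*1/4349 - 1581*2052/(11 - 972) = -210/4349 - 1581/((1/36)*(1/57)*(-961)) = -210/4349 - 1581/(-961/2052) = -210/4349 - 1581*(-2052/961) = -210/4349 + 104652/31 = 455125038/134819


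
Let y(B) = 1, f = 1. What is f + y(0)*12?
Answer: 13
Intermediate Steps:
f + y(0)*12 = 1 + 1*12 = 1 + 12 = 13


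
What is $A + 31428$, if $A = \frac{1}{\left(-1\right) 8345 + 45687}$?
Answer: $\frac{1173584377}{37342} \approx 31428.0$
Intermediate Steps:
$A = \frac{1}{37342}$ ($A = \frac{1}{-8345 + 45687} = \frac{1}{37342} \approx 2.6779 \cdot 10^{-5}$)
$A + 31428 = \frac{1}{37342} + 31428 = \frac{1173584377}{37342}$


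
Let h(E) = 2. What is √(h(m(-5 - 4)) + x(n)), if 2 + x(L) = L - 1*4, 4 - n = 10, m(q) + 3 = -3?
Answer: I*√10 ≈ 3.1623*I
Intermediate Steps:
m(q) = -6 (m(q) = -3 - 3 = -6)
n = -6 (n = 4 - 1*10 = 4 - 10 = -6)
x(L) = -6 + L (x(L) = -2 + (L - 1*4) = -2 + (L - 4) = -2 + (-4 + L) = -6 + L)
√(h(m(-5 - 4)) + x(n)) = √(2 + (-6 - 6)) = √(2 - 12) = √(-10) = I*√10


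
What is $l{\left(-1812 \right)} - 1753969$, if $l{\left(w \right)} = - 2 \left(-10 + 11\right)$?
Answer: $-1753971$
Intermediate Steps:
$l{\left(w \right)} = -2$ ($l{\left(w \right)} = \left(-2\right) 1 = -2$)
$l{\left(-1812 \right)} - 1753969 = -2 - 1753969 = -1753971$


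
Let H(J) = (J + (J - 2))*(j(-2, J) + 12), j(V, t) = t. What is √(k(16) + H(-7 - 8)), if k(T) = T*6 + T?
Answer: 4*√13 ≈ 14.422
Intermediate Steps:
k(T) = 7*T (k(T) = 6*T + T = 7*T)
H(J) = (-2 + 2*J)*(12 + J) (H(J) = (J + (J - 2))*(J + 12) = (J + (-2 + J))*(12 + J) = (-2 + 2*J)*(12 + J))
√(k(16) + H(-7 - 8)) = √(7*16 + (-24 + 2*(-7 - 8)² + 22*(-7 - 8))) = √(112 + (-24 + 2*(-15)² + 22*(-15))) = √(112 + (-24 + 2*225 - 330)) = √(112 + (-24 + 450 - 330)) = √(112 + 96) = √208 = 4*√13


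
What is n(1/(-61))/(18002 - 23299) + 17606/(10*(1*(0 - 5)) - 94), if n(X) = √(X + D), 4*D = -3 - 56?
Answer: -8803/72 - I*√219783/646234 ≈ -122.26 - 0.00072545*I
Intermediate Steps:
D = -59/4 (D = (-3 - 56)/4 = (¼)*(-59) = -59/4 ≈ -14.750)
n(X) = √(-59/4 + X) (n(X) = √(X - 59/4) = √(-59/4 + X))
n(1/(-61))/(18002 - 23299) + 17606/(10*(1*(0 - 5)) - 94) = (√(-59 + 4/(-61))/2)/(18002 - 23299) + 17606/(10*(1*(0 - 5)) - 94) = (√(-59 + 4*(-1/61))/2)/(-5297) + 17606/(10*(1*(-5)) - 94) = (√(-59 - 4/61)/2)*(-1/5297) + 17606/(10*(-5) - 94) = (√(-3603/61)/2)*(-1/5297) + 17606/(-50 - 94) = ((I*√219783/61)/2)*(-1/5297) + 17606/(-144) = (I*√219783/122)*(-1/5297) + 17606*(-1/144) = -I*√219783/646234 - 8803/72 = -8803/72 - I*√219783/646234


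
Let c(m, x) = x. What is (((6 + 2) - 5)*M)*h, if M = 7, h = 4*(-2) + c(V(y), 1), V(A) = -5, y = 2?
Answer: -147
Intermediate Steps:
h = -7 (h = 4*(-2) + 1 = -8 + 1 = -7)
(((6 + 2) - 5)*M)*h = (((6 + 2) - 5)*7)*(-7) = ((8 - 5)*7)*(-7) = (3*7)*(-7) = 21*(-7) = -147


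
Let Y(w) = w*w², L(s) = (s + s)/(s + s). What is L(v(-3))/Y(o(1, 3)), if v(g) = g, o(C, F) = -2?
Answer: -⅛ ≈ -0.12500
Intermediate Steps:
L(s) = 1 (L(s) = (2*s)/((2*s)) = (2*s)*(1/(2*s)) = 1)
Y(w) = w³
L(v(-3))/Y(o(1, 3)) = 1/(-2)³ = 1/(-8) = 1*(-⅛) = -⅛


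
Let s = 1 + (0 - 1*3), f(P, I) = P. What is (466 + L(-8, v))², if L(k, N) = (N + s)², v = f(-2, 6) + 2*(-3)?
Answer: 320356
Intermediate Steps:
s = -2 (s = 1 + (0 - 3) = 1 - 3 = -2)
v = -8 (v = -2 + 2*(-3) = -2 - 6 = -8)
L(k, N) = (-2 + N)² (L(k, N) = (N - 2)² = (-2 + N)²)
(466 + L(-8, v))² = (466 + (-2 - 8)²)² = (466 + (-10)²)² = (466 + 100)² = 566² = 320356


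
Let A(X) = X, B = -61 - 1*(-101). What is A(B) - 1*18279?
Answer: -18239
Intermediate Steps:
B = 40 (B = -61 + 101 = 40)
A(B) - 1*18279 = 40 - 1*18279 = 40 - 18279 = -18239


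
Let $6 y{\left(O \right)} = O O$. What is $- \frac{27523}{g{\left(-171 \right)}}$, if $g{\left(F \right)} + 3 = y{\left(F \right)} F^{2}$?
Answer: $- \frac{3238}{16765413} \approx -0.00019314$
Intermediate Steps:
$y{\left(O \right)} = \frac{O^{2}}{6}$ ($y{\left(O \right)} = \frac{O O}{6} = \frac{O^{2}}{6}$)
$g{\left(F \right)} = -3 + \frac{F^{4}}{6}$ ($g{\left(F \right)} = -3 + \frac{F^{2}}{6} F^{2} = -3 + \frac{F^{4}}{6}$)
$- \frac{27523}{g{\left(-171 \right)}} = - \frac{27523}{-3 + \frac{\left(-171\right)^{4}}{6}} = - \frac{27523}{-3 + \frac{1}{6} \cdot 855036081} = - \frac{27523}{-3 + \frac{285012027}{2}} = - \frac{27523}{\frac{285012021}{2}} = \left(-27523\right) \frac{2}{285012021} = - \frac{3238}{16765413}$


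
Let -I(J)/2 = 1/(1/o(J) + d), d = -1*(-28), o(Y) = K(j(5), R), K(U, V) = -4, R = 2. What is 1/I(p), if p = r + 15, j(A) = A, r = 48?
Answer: -111/8 ≈ -13.875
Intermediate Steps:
o(Y) = -4
d = 28
p = 63 (p = 48 + 15 = 63)
I(J) = -8/111 (I(J) = -2/(1/(-4) + 28) = -2/(-1/4 + 28) = -2/111/4 = -2*4/111 = -8/111)
1/I(p) = 1/(-8/111) = -111/8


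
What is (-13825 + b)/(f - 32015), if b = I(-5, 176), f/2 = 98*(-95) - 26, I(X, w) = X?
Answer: 13830/50687 ≈ 0.27285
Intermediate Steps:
f = -18672 (f = 2*(98*(-95) - 26) = 2*(-9310 - 26) = 2*(-9336) = -18672)
b = -5
(-13825 + b)/(f - 32015) = (-13825 - 5)/(-18672 - 32015) = -13830/(-50687) = -13830*(-1/50687) = 13830/50687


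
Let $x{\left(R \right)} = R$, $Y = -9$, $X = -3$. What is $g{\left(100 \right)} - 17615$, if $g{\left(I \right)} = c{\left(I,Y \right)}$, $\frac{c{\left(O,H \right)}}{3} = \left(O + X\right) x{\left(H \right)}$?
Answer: $-20234$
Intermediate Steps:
$c{\left(O,H \right)} = 3 H \left(-3 + O\right)$ ($c{\left(O,H \right)} = 3 \left(O - 3\right) H = 3 \left(-3 + O\right) H = 3 H \left(-3 + O\right)$)
$g{\left(I \right)} = 81 - 27 I$ ($g{\left(I \right)} = 3 \left(-9\right) \left(-3 + I\right) = 81 - 27 I$)
$g{\left(100 \right)} - 17615 = \left(81 - 2700\right) - 17615 = -2619 - 17615 = -20234$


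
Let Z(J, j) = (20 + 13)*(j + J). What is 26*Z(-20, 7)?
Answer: -11154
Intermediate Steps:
Z(J, j) = 33*J + 33*j (Z(J, j) = 33*(J + j) = 33*J + 33*j)
26*Z(-20, 7) = 26*(33*(-20) + 33*7) = 26*(-660 + 231) = 26*(-429) = -11154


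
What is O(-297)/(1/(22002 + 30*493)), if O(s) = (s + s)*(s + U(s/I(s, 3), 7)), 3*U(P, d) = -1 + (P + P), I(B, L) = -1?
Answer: 2170875168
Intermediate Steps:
U(P, d) = -⅓ + 2*P/3 (U(P, d) = (-1 + (P + P))/3 = (-1 + 2*P)/3 = -⅓ + 2*P/3)
O(s) = 2*s*(-⅓ + s/3) (O(s) = (s + s)*(s + (-⅓ + 2*(s/(-1))/3)) = (2*s)*(s + (-⅓ + 2*(s*(-1))/3)) = (2*s)*(s + (-⅓ + 2*(-s)/3)) = (2*s)*(s + (-⅓ - 2*s/3)) = (2*s)*(-⅓ + s/3) = 2*s*(-⅓ + s/3))
O(-297)/(1/(22002 + 30*493)) = ((⅔)*(-297)*(-1 - 297))/(1/(22002 + 30*493)) = ((⅔)*(-297)*(-298))/(1/(22002 + 14790)) = 59004/(1/36792) = 59004*36792 = 2170875168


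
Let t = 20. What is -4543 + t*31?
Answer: -3923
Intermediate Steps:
-4543 + t*31 = -4543 + 20*31 = -4543 + 620 = -3923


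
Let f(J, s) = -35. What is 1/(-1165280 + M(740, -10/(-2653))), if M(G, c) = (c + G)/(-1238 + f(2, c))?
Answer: -3377269/3935465983550 ≈ -8.5816e-7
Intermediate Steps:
M(G, c) = -G/1273 - c/1273 (M(G, c) = (c + G)/(-1238 - 35) = (G + c)/(-1273) = (G + c)*(-1/1273) = -G/1273 - c/1273)
1/(-1165280 + M(740, -10/(-2653))) = 1/(-1165280 + (-1/1273*740 - (-10)/(1273*(-2653)))) = 1/(-1165280 + (-740/1273 - (-10)*(-1)/(1273*2653))) = 1/(-1165280 + (-740/1273 - 1/1273*10/2653)) = 1/(-1165280 + (-740/1273 - 10/3377269)) = 1/(-1165280 - 1963230/3377269) = 1/(-3935465983550/3377269) = -3377269/3935465983550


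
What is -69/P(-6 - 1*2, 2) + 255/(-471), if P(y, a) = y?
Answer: 10153/1256 ≈ 8.0836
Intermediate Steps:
-69/P(-6 - 1*2, 2) + 255/(-471) = -69/(-6 - 1*2) + 255/(-471) = -69/(-6 - 2) + 255*(-1/471) = -69/(-8) - 85/157 = -69*(-⅛) - 85/157 = 69/8 - 85/157 = 10153/1256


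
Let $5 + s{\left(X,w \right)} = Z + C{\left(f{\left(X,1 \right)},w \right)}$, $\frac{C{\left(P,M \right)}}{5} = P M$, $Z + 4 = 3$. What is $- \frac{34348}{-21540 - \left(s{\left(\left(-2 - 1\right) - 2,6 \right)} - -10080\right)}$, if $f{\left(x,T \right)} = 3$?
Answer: $\frac{8587}{7926} \approx 1.0834$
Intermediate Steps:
$Z = -1$ ($Z = -4 + 3 = -1$)
$C{\left(P,M \right)} = 5 M P$ ($C{\left(P,M \right)} = 5 P M = 5 M P$)
$s{\left(X,w \right)} = -6 + 15 w$ ($s{\left(X,w \right)} = -5 + \left(-1 + 5 w 3\right) = -5 + \left(-1 + 15 w\right) = -6 + 15 w$)
$- \frac{34348}{-21540 - \left(s{\left(\left(-2 - 1\right) - 2,6 \right)} - -10080\right)} = - \frac{34348}{-21540 - \left(\left(-6 + 15 \cdot 6\right) - -10080\right)} = - \frac{34348}{-21540 - \left(\left(-6 + 90\right) + 10080\right)} = - \frac{34348}{-21540 - \left(84 + 10080\right)} = - \frac{34348}{-21540 - 10164} = - \frac{34348}{-31704} = \left(-34348\right) \left(- \frac{1}{31704}\right) = \frac{8587}{7926}$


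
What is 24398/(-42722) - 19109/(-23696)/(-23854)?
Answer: -6895824427765/12074185286624 ≈ -0.57112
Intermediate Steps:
24398/(-42722) - 19109/(-23696)/(-23854) = 24398*(-1/42722) - 19109*(-1/23696)*(-1/23854) = -12199/21361 + (19109/23696)*(-1/23854) = -12199/21361 - 19109/565244384 = -6895824427765/12074185286624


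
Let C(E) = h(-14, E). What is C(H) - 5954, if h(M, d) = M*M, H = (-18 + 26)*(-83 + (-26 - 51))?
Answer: -5758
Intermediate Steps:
H = -1280 (H = 8*(-83 - 77) = 8*(-160) = -1280)
h(M, d) = M**2
C(E) = 196 (C(E) = (-14)**2 = 196)
C(H) - 5954 = 196 - 5954 = -5758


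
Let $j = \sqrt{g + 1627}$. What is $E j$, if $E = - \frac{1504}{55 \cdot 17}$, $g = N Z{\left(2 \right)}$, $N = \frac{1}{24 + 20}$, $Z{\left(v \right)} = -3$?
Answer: $- \frac{752 \sqrt{787435}}{10285} \approx -64.881$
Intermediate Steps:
$N = \frac{1}{44} \approx 0.022727$
$g = - \frac{3}{44}$ ($g = \frac{1}{44} \left(-3\right) = - \frac{3}{44} \approx -0.068182$)
$E = - \frac{1504}{935} \approx -1.6086$
$j = \frac{\sqrt{787435}}{22}$ ($j = \sqrt{- \frac{3}{44} + 1627} = \sqrt{\frac{71585}{44}} = \frac{\sqrt{787435}}{22} \approx 40.335$)
$E j = - \frac{1504 \frac{\sqrt{787435}}{22}}{935} = - \frac{752 \sqrt{787435}}{10285}$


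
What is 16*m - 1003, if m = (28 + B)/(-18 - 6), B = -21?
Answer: -3023/3 ≈ -1007.7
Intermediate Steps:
m = -7/24 (m = (28 - 21)/(-18 - 6) = 7/(-24) = 7*(-1/24) = -7/24 ≈ -0.29167)
16*m - 1003 = 16*(-7/24) - 1003 = -14/3 - 1003 = -3023/3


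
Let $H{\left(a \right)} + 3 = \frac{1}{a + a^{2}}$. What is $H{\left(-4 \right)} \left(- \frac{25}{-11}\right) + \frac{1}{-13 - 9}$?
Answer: $- \frac{881}{132} \approx -6.6742$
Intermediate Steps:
$H{\left(a \right)} = -3 + \frac{1}{a + a^{2}}$
$H{\left(-4 \right)} \left(- \frac{25}{-11}\right) + \frac{1}{-13 - 9} = \frac{1 - -12 - 3 \left(-4\right)^{2}}{\left(-4\right) \left(1 - 4\right)} \left(- \frac{25}{-11}\right) + \frac{1}{-13 - 9} = - \frac{1 + 12 - 48}{4 \left(-3\right)} \left(\left(-25\right) \left(- \frac{1}{11}\right)\right) + \frac{1}{-13 - 9} = \left(- \frac{1}{4}\right) \left(- \frac{1}{3}\right) \left(1 + 12 - 48\right) \frac{25}{11} + \frac{1}{-22} = \left(- \frac{1}{4}\right) \left(- \frac{1}{3}\right) \left(-35\right) \frac{25}{11} - \frac{1}{22} = \left(- \frac{35}{12}\right) \frac{25}{11} - \frac{1}{22} = - \frac{875}{132} - \frac{1}{22} = - \frac{881}{132}$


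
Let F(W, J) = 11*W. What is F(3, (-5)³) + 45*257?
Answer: 11598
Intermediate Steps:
F(3, (-5)³) + 45*257 = 11*3 + 45*257 = 33 + 11565 = 11598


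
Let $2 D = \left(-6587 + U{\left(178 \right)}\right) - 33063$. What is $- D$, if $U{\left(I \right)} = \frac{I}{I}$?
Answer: $\frac{39649}{2} \approx 19825.0$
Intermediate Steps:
$U{\left(I \right)} = 1$
$D = - \frac{39649}{2}$ ($D = \frac{\left(-6587 + 1\right) - 33063}{2} = \frac{-6586 - 33063}{2} = \frac{1}{2} \left(-39649\right) = - \frac{39649}{2} \approx -19825.0$)
$- D = \left(-1\right) \left(- \frac{39649}{2}\right) = \frac{39649}{2}$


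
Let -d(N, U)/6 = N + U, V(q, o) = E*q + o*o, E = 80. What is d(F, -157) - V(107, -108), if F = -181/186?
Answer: -597561/31 ≈ -19276.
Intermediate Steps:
F = -181/186 (F = -181*1/186 = -181/186 ≈ -0.97312)
V(q, o) = o² + 80*q (V(q, o) = 80*q + o*o = 80*q + o² = o² + 80*q)
d(N, U) = -6*N - 6*U (d(N, U) = -6*(N + U) = -6*N - 6*U)
d(F, -157) - V(107, -108) = (-6*(-181/186) - 6*(-157)) - ((-108)² + 80*107) = (181/31 + 942) - (11664 + 8560) = 29383/31 - 1*20224 = 29383/31 - 20224 = -597561/31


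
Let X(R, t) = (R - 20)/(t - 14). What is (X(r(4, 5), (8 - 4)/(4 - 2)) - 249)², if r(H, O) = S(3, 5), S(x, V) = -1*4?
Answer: 61009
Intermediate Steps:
S(x, V) = -4
r(H, O) = -4
X(R, t) = (-20 + R)/(-14 + t)
(X(r(4, 5), (8 - 4)/(4 - 2)) - 249)² = ((-20 - 4)/(-14 + (8 - 4)/(4 - 2)) - 249)² = (-24/(-14 + 4/2) - 249)² = (-24/(-14 + 4*(½)) - 249)² = (-24/(-14 + 2) - 249)² = (-24/(-12) - 249)² = (-1/12*(-24) - 249)² = (2 - 249)² = (-247)² = 61009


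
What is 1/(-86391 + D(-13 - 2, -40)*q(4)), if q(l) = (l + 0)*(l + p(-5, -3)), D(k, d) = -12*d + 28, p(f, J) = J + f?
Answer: -1/94519 ≈ -1.0580e-5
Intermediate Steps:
D(k, d) = 28 - 12*d
q(l) = l*(-8 + l) (q(l) = (l + 0)*(l + (-3 - 5)) = l*(l - 8) = l*(-8 + l))
1/(-86391 + D(-13 - 2, -40)*q(4)) = 1/(-86391 + (28 - 12*(-40))*(4*(-8 + 4))) = 1/(-86391 + (28 + 480)*(4*(-4))) = 1/(-86391 + 508*(-16)) = 1/(-86391 - 8128) = 1/(-94519) = -1/94519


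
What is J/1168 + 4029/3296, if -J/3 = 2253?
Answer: -1098237/240608 ≈ -4.5644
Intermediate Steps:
J = -6759 (J = -3*2253 = -6759)
J/1168 + 4029/3296 = -6759/1168 + 4029/3296 = -1098237/240608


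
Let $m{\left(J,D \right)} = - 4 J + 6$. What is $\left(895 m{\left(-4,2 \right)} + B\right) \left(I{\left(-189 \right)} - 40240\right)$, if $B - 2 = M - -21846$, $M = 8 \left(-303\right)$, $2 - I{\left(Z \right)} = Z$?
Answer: $-1566476586$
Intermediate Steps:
$m{\left(J,D \right)} = 6 - 4 J$
$I{\left(Z \right)} = 2 - Z$
$M = -2424$
$B = 19424$ ($B = 2 - -19422 = 2 + \left(-2424 + 21846\right) = 2 + 19422 = 19424$)
$\left(895 m{\left(-4,2 \right)} + B\right) \left(I{\left(-189 \right)} - 40240\right) = \left(895 \left(6 - -16\right) + 19424\right) \left(\left(2 - -189\right) - 40240\right) = \left(895 \left(6 + 16\right) + 19424\right) \left(\left(2 + 189\right) - 40240\right) = \left(895 \cdot 22 + 19424\right) \left(191 - 40240\right) = \left(19690 + 19424\right) \left(-40049\right) = 39114 \left(-40049\right) = -1566476586$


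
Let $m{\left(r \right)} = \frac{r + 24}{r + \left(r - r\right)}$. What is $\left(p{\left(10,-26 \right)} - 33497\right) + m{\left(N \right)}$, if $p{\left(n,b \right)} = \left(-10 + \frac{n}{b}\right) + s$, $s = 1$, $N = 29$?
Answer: $- \frac{12631218}{377} \approx -33505.0$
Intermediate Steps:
$m{\left(r \right)} = \frac{24 + r}{r}$ ($m{\left(r \right)} = \frac{24 + r}{r + 0} = \frac{24 + r}{r}$)
$p{\left(n,b \right)} = -9 + \frac{n}{b}$ ($p{\left(n,b \right)} = \left(-10 + \frac{n}{b}\right) + 1 = -9 + \frac{n}{b}$)
$\left(p{\left(10,-26 \right)} - 33497\right) + m{\left(N \right)} = \left(\left(-9 + \frac{10}{-26}\right) - 33497\right) + \frac{24 + 29}{29} = \left(\left(-9 + 10 \left(- \frac{1}{26}\right)\right) - 33497\right) + \frac{1}{29} \cdot 53 = \left(\left(-9 - \frac{5}{13}\right) - 33497\right) + \frac{53}{29} = \left(- \frac{122}{13} - 33497\right) + \frac{53}{29} = - \frac{435583}{13} + \frac{53}{29} = - \frac{12631218}{377}$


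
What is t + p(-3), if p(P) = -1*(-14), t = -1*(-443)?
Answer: 457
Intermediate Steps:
t = 443
p(P) = 14
t + p(-3) = 443 + 14 = 457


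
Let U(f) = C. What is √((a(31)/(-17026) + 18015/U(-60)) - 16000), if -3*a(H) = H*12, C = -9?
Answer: 17*I*√40627722129/25539 ≈ 134.17*I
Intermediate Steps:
U(f) = -9
a(H) = -4*H (a(H) = -H*12/3 = -4*H)
√((a(31)/(-17026) + 18015/U(-60)) - 16000) = √((-4*31/(-17026) + 18015/(-9)) - 16000) = √((-124*(-1/17026) + 18015*(-⅑)) - 16000) = √((62/8513 - 6005/3) - 16000) = √(-51120379/25539 - 16000) = √(-459744379/25539) = 17*I*√40627722129/25539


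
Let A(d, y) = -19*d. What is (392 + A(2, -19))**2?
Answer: 125316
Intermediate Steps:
(392 + A(2, -19))**2 = (392 - 19*2)**2 = (392 - 38)**2 = 354**2 = 125316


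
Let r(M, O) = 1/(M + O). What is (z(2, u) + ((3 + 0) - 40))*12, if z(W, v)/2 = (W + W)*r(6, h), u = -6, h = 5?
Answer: -4788/11 ≈ -435.27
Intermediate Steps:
z(W, v) = 4*W/11 (z(W, v) = 2*((W + W)/(6 + 5)) = 2*((2*W)/11) = 2*((2*W)*(1/11)) = 2*(2*W/11) = 4*W/11)
(z(2, u) + ((3 + 0) - 40))*12 = ((4/11)*2 + ((3 + 0) - 40))*12 = (8/11 + (3 - 40))*12 = (8/11 - 37)*12 = -399/11*12 = -4788/11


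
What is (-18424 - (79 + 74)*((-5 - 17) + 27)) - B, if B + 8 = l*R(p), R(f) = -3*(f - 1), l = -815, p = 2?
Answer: -21626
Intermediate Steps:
R(f) = 3 - 3*f (R(f) = -3*(-1 + f) = 3 - 3*f)
B = 2437 (B = -8 - 815*(3 - 3*2) = -8 - 815*(3 - 6) = -8 - 815*(-3) = -8 + 2445 = 2437)
(-18424 - (79 + 74)*((-5 - 17) + 27)) - B = (-18424 - (79 + 74)*((-5 - 17) + 27)) - 1*2437 = (-18424 - 153*(-22 + 27)) - 2437 = (-18424 - 153*5) - 2437 = (-18424 - 1*765) - 2437 = (-18424 - 765) - 2437 = -19189 - 2437 = -21626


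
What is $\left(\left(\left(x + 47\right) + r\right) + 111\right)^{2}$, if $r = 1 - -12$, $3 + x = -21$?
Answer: $21609$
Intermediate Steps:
$x = -24$ ($x = -3 - 21 = -24$)
$r = 13$ ($r = 1 + 12 = 13$)
$\left(\left(\left(x + 47\right) + r\right) + 111\right)^{2} = \left(\left(\left(-24 + 47\right) + 13\right) + 111\right)^{2} = \left(\left(23 + 13\right) + 111\right)^{2} = \left(36 + 111\right)^{2} = 147^{2} = 21609$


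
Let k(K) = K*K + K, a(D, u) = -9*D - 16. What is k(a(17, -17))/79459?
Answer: 28392/79459 ≈ 0.35732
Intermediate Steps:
a(D, u) = -16 - 9*D
k(K) = K + K² (k(K) = K² + K = K + K²)
k(a(17, -17))/79459 = ((-16 - 9*17)*(1 + (-16 - 9*17)))/79459 = ((-16 - 153)*(1 + (-16 - 153)))*(1/79459) = -169*(1 - 169)*(1/79459) = -169*(-168)*(1/79459) = 28392*(1/79459) = 28392/79459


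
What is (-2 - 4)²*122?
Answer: 4392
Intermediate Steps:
(-2 - 4)²*122 = (-6)²*122 = 36*122 = 4392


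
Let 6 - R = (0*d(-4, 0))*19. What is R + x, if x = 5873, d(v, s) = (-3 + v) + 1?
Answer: 5879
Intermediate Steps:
d(v, s) = -2 + v
R = 6 (R = 6 - 0*(-2 - 4)*19 = 6 - 0*(-6)*19 = 6 - 0*19 = 6 - 1*0 = 6 + 0 = 6)
R + x = 6 + 5873 = 5879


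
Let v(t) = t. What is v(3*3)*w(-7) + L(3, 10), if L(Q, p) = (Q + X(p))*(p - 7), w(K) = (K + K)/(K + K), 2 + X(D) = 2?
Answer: 18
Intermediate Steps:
X(D) = 0 (X(D) = -2 + 2 = 0)
w(K) = 1 (w(K) = (2*K)/((2*K)) = (2*K)*(1/(2*K)) = 1)
L(Q, p) = Q*(-7 + p) (L(Q, p) = (Q + 0)*(p - 7) = Q*(-7 + p))
v(3*3)*w(-7) + L(3, 10) = (3*3)*1 + 3*(-7 + 10) = 9*1 + 3*3 = 9 + 9 = 18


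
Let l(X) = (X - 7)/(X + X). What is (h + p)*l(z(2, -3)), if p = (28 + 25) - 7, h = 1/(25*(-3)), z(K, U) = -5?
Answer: 6898/125 ≈ 55.184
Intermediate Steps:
l(X) = (-7 + X)/(2*X) (l(X) = (-7 + X)/((2*X)) = (-7 + X)*(1/(2*X)) = (-7 + X)/(2*X))
h = -1/75 (h = 1/(-75) = -1/75 ≈ -0.013333)
p = 46 (p = 53 - 7 = 46)
(h + p)*l(z(2, -3)) = (-1/75 + 46)*((½)*(-7 - 5)/(-5)) = 3449*((½)*(-⅕)*(-12))/75 = (3449/75)*(6/5) = 6898/125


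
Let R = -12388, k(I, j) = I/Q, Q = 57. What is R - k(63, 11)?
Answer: -235393/19 ≈ -12389.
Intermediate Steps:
k(I, j) = I/57
R - k(63, 11) = -12388 - 63/57 = -12388 - 1*21/19 = -12388 - 21/19 = -235393/19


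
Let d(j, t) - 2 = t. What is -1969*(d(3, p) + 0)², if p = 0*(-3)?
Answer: -7876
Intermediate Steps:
p = 0
d(j, t) = 2 + t
-1969*(d(3, p) + 0)² = -1969*((2 + 0) + 0)² = -1969*(2 + 0)² = -1969*2² = -1969*4 = -7876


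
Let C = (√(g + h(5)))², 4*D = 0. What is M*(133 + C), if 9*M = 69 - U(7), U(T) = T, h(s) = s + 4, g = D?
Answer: 8804/9 ≈ 978.22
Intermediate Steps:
D = 0 (D = (¼)*0 = 0)
g = 0
h(s) = 4 + s
M = 62/9 (M = (69 - 1*7)/9 = (69 - 7)/9 = (⅑)*62 = 62/9 ≈ 6.8889)
C = 9 (C = (√(0 + (4 + 5)))² = (√(0 + 9))² = (√9)² = 3² = 9)
M*(133 + C) = 62*(133 + 9)/9 = (62/9)*142 = 8804/9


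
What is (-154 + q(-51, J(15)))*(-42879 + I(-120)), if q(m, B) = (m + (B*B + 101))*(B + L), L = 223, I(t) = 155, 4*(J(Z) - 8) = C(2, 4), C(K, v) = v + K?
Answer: -2773140073/2 ≈ -1.3866e+9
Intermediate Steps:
C(K, v) = K + v
J(Z) = 19/2 (J(Z) = 8 + (2 + 4)/4 = 8 + (¼)*6 = 8 + 3/2 = 19/2)
q(m, B) = (223 + B)*(101 + m + B²) (q(m, B) = (m + (B*B + 101))*(B + 223) = (m + (B² + 101))*(223 + B) = (m + (101 + B²))*(223 + B) = (101 + m + B²)*(223 + B) = (223 + B)*(101 + m + B²))
(-154 + q(-51, J(15)))*(-42879 + I(-120)) = (-154 + (22523 + (19/2)³ + 101*(19/2) + 223*(-51) + 223*(19/2)² + (19/2)*(-51)))*(-42879 + 155) = (-154 + (22523 + 6859/8 + 1919/2 - 11373 + 223*(361/4) - 969/2))*(-42724) = (-154 + (22523 + 6859/8 + 1919/2 - 11373 + 80503/4 - 969/2))*(-42724) = (-154 + 260865/8)*(-42724) = (259633/8)*(-42724) = -2773140073/2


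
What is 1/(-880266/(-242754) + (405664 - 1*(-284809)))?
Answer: 40459/27935993818 ≈ 1.4483e-6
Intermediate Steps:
1/(-880266/(-242754) + (405664 - 1*(-284809))) = 1/(-880266*(-1/242754) + (405664 + 284809)) = 1/(146711/40459 + 690473) = 1/(27935993818/40459) = 40459/27935993818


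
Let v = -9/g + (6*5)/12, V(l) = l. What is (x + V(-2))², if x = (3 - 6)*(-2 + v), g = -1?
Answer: 3721/4 ≈ 930.25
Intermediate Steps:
v = 23/2 (v = -9/(-1) + (6*5)/12 = -9*(-1) + 30*(1/12) = 9 + 5/2 = 23/2 ≈ 11.500)
x = -57/2 (x = (3 - 6)*(-2 + 23/2) = -3*19/2 = -57/2 ≈ -28.500)
(x + V(-2))² = (-57/2 - 2)² = (-61/2)² = 3721/4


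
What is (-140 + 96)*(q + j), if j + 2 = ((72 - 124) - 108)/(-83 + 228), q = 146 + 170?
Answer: -399256/29 ≈ -13767.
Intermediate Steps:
q = 316
j = -90/29 (j = -2 + ((72 - 124) - 108)/(-83 + 228) = -2 + (-52 - 108)/145 = -2 - 160*1/145 = -2 - 32/29 = -90/29 ≈ -3.1034)
(-140 + 96)*(q + j) = (-140 + 96)*(316 - 90/29) = -44*9074/29 = -399256/29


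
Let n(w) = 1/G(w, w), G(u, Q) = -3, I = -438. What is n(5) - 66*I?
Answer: 86723/3 ≈ 28908.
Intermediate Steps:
n(w) = -1/3 (n(w) = 1/(-3) = -1/3)
n(5) - 66*I = -1/3 - 66*(-438) = -1/3 + 28908 = 86723/3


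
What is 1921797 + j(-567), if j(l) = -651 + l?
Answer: 1920579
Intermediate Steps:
1921797 + j(-567) = 1921797 + (-651 - 567) = 1921797 - 1218 = 1920579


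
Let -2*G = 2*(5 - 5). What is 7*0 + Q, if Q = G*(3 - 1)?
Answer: 0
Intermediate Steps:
G = 0 (G = -(5 - 5) = -0 = -½*0 = 0)
Q = 0 (Q = 0*(3 - 1) = 0*2 = 0)
7*0 + Q = 7*0 + 0 = 0 + 0 = 0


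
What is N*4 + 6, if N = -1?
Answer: 2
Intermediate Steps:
N*4 + 6 = -1*4 + 6 = -4 + 6 = 2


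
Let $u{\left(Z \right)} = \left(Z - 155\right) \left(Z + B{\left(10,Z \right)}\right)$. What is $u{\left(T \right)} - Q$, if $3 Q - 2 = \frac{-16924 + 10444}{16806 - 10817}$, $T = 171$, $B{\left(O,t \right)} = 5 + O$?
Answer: $\frac{53464294}{17967} \approx 2975.7$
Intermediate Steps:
$u{\left(Z \right)} = \left(-155 + Z\right) \left(15 + Z\right)$ ($u{\left(Z \right)} = \left(Z - 155\right) \left(Z + \left(5 + 10\right)\right) = \left(-155 + Z\right) \left(Z + 15\right) = \left(-155 + Z\right) \left(15 + Z\right)$)
$Q = \frac{5498}{17967}$ ($Q = \frac{2}{3} + \frac{\left(-16924 + 10444\right) \frac{1}{16806 - 10817}}{3} = \frac{2}{3} + \frac{\left(-6480\right) \frac{1}{5989}}{3} = \frac{2}{3} + \frac{1}{3} \left(- \frac{6480}{5989}\right) = \frac{2}{3} - \frac{2160}{5989} = \frac{5498}{17967} \approx 0.30601$)
$u{\left(T \right)} - Q = \left(-2325 + 171^{2} - 23940\right) - \frac{5498}{17967} = \left(-2325 + 29241 - 23940\right) - \frac{5498}{17967} = 2976 - \frac{5498}{17967} = \frac{53464294}{17967}$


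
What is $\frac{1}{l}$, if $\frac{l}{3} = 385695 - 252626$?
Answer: $\frac{1}{399207} \approx 2.505 \cdot 10^{-6}$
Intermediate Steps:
$l = 399207$ ($l = 3 \left(385695 - 252626\right) = 3 \cdot 133069 = 399207$)
$\frac{1}{l} = \frac{1}{399207}$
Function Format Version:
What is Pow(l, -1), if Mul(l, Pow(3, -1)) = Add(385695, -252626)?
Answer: Rational(1, 399207) ≈ 2.5050e-6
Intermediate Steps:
l = 399207 (l = Mul(3, Add(385695, -252626)) = Mul(3, 133069) = 399207)
Pow(l, -1) = Pow(399207, -1) = Rational(1, 399207)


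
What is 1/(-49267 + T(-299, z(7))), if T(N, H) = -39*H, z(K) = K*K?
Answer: -1/51178 ≈ -1.9540e-5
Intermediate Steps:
z(K) = K**2
1/(-49267 + T(-299, z(7))) = 1/(-49267 - 39*7**2) = 1/(-49267 - 39*49) = 1/(-49267 - 1911) = 1/(-51178) = -1/51178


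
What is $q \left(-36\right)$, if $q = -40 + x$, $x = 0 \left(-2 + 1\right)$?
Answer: $1440$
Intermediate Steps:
$x = 0$ ($x = 0 \left(-1\right) = 0$)
$q = -40$ ($q = -40 + 0 = -40$)
$q \left(-36\right) = \left(-40\right) \left(-36\right) = 1440$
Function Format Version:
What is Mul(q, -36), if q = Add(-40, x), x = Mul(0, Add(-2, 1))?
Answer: 1440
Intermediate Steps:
x = 0 (x = Mul(0, -1) = 0)
q = -40 (q = Add(-40, 0) = -40)
Mul(q, -36) = Mul(-40, -36) = 1440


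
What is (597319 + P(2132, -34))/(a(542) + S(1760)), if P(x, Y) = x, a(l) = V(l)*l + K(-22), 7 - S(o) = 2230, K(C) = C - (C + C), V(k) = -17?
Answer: -199817/3805 ≈ -52.514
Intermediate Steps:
K(C) = -C (K(C) = C - 2*C = -C)
S(o) = -2223 (S(o) = 7 - 1*2230 = 7 - 2230 = -2223)
a(l) = 22 - 17*l (a(l) = -17*l - 1*(-22) = -17*l + 22 = 22 - 17*l)
(597319 + P(2132, -34))/(a(542) + S(1760)) = (597319 + 2132)/((22 - 17*542) - 2223) = 599451/((22 - 9214) - 2223) = 599451/(-9192 - 2223) = 599451/(-11415) = 599451*(-1/11415) = -199817/3805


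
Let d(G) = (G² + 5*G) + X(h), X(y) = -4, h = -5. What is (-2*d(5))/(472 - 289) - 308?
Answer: -56456/183 ≈ -308.50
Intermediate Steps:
d(G) = -4 + G² + 5*G (d(G) = (G² + 5*G) - 4 = -4 + G² + 5*G)
(-2*d(5))/(472 - 289) - 308 = (-2*(-4 + 5² + 5*5))/(472 - 289) - 308 = -2*(-4 + 25 + 25)/183 - 308 = -2*46*(1/183) - 308 = -92*1/183 - 308 = -92/183 - 308 = -56456/183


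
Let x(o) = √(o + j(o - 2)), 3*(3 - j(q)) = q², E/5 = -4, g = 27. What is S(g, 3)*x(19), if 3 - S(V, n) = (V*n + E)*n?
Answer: -60*I*√669 ≈ -1551.9*I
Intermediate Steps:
E = -20 (E = 5*(-4) = -20)
j(q) = 3 - q²/3
S(V, n) = 3 - n*(-20 + V*n) (S(V, n) = 3 - (V*n - 20)*n = 3 - (-20 + V*n)*n = 3 - n*(-20 + V*n))
x(o) = √(3 + o - (-2 + o)²/3) (x(o) = √(o + (3 - (o - 2)²/3)) = √(o + (3 - (-2 + o)²/3)) = √(3 + o - (-2 + o)²/3))
S(g, 3)*x(19) = (3 + 20*3 - 1*27*3²)*(√(15 - 3*19² + 21*19)/3) = (3 + 60 - 1*27*9)*(√(15 - 3*361 + 399)/3) = (3 + 60 - 243)*(√(15 - 1083 + 399)/3) = -60*√(-669) = -60*I*√669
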